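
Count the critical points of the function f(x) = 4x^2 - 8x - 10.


Find where f'(x) = 0:
f'(x) = 8x - 8
Set f'(x) = 0:
8x - 8 = 0
x = 8 / 8 = 1
This is a linear equation in x, so there is exactly one solution.
Number of critical points: 1

1


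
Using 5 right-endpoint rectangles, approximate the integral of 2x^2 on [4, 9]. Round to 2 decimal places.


Right Riemann sum uses right endpoints of each subinterval.
Interval: [4, 9], n = 5
dx = (9 - 4) / 5 = 1
Right endpoints: [5, 6, 7, 8, 9]
f values: [50, 72, 98, 128, 162]
Sum = dx * (sum of f values)
= 1 * 510
= 510 = 510.00

510.00


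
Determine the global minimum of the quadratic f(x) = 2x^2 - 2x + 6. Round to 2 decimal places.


For a quadratic f(x) = ax^2 + bx + c with a > 0, the minimum is at the vertex.
Vertex x-coordinate: x = -b/(2a)
x = -(-2) / (2 * 2)
x = 2/4 = 1/2
Substitute back to find the minimum value:
f(1/2) = 2 * (1/2)^2 - 2 * (1/2) + 6
= 1/2 - 1 + 6
= 11/2 = 5.50

5.50


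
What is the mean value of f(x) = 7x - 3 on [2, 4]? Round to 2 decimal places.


Average value = 1/(b-a) * integral from a to b of f(x) dx
First compute the integral of 7x - 3:
F(x) = (7/2)x^2 - 3x
F(4) = 7/2 * 16 - 3 * 4 = 44
F(2) = 7/2 * 4 - 3 * 2 = 8
Integral = 44 - 8 = 36
Average = 36 / (4 - 2) = 36 / 2
= 18 = 18.00

18.00


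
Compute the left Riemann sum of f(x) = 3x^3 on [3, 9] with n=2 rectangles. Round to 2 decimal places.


Left Riemann sum uses left endpoints of each subinterval.
Interval: [3, 9], n = 2
dx = (9 - 3) / 2 = 3
Left endpoints: [3, 6]
f values: [81, 648]
Sum = dx * (sum of f values)
= 3 * 729
= 2187 = 2187.00

2187.00


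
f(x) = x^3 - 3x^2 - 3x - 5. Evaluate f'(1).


Differentiate f(x) = x^3 - 3x^2 - 3x - 5 term by term:
f'(x) = 3x^2 - 6x - 3
Substitute x = 1:
f'(1) = 3 * 1^2 - 6 * 1 - 3
= 3 - 6 - 3
= -6

-6


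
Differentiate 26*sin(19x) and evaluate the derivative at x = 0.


Apply the chain rule to differentiate 26*sin(19x):
d/dx [26*sin(19x)]
= 26 * cos(19x) * d/dx(19x)
= 26 * 19 * cos(19x)
= 494 * cos(19x)
Evaluate at x = 0:
= 494 * cos(0)
= 494 * 1
= 494

494


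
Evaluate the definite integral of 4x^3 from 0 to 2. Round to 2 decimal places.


Find the antiderivative of 4x^3:
F(x) = 4/4 * x^4
Apply the Fundamental Theorem of Calculus:
F(2) - F(0)
= 4/4 * 2^4 - 4/4 * 0^4
= 4/4 * (16 - 0)
= 4/4 * 16
= 16 = 16.00

16.00


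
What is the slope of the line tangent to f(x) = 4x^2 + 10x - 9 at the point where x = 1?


The slope of the tangent line equals f'(x) at the point.
f(x) = 4x^2 + 10x - 9
f'(x) = 8x + 10
At x = 1:
f'(1) = 8 * 1 + 10
= 8 + 10
= 18

18


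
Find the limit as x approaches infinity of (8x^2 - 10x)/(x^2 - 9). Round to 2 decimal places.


For limits at infinity with equal-degree polynomials,
we compare leading coefficients.
Numerator leading term: 8x^2
Denominator leading term: x^2
Divide both by x^2:
lim = (8 - 10/x) / (1 - 9/x^2)
As x -> infinity, the 1/x and 1/x^2 terms vanish:
= 8/1 = 8 = 8.00

8.00


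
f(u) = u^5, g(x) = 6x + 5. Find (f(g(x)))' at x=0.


Using the chain rule: (f(g(x)))' = f'(g(x)) * g'(x)
First, find g(0):
g(0) = 6 * 0 + 5 = 5
Next, f'(u) = 5u^4
And g'(x) = 6
So f'(g(0)) * g'(0)
= 5 * 5^4 * 6
= 5 * 625 * 6
= 18750

18750


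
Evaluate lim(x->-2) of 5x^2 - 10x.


Since polynomials are continuous, we use direct substitution.
lim(x->-2) of 5x^2 - 10x
= 5 * (-2)^2 - 10 * (-2) + 0
= 20 + 20 + 0
= 40

40


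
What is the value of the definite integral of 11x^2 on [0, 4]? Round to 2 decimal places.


Find the antiderivative of 11x^2:
F(x) = 11/3 * x^3
Apply the Fundamental Theorem of Calculus:
F(4) - F(0)
= 11/3 * 4^3 - 11/3 * 0^3
= 11/3 * (64 - 0)
= 11/3 * 64
= 704/3 ≈ 234.67

234.67


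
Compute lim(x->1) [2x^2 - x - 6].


Since polynomials are continuous, we use direct substitution.
lim(x->1) of 2x^2 - x - 6
= 2 * 1^2 - 1 * 1 - 6
= 2 - 1 - 6
= -5

-5


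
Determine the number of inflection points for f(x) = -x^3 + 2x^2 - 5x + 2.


Inflection points occur where f''(x) = 0 and concavity changes.
f(x) = -x^3 + 2x^2 - 5x + 2
f'(x) = -3x^2 + 4x - 5
f''(x) = -6x + 4
Set f''(x) = 0:
-6x + 4 = 0
x = -4 / (-6) = 2/3
Since f''(x) is linear (degree 1), it changes sign at this point.
Therefore there is exactly 1 inflection point.

1


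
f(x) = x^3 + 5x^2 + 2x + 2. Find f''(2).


First derivative:
f'(x) = 3x^2 + 10x + 2
Second derivative:
f''(x) = 6x + 10
Substitute x = 2:
f''(2) = 6 * 2 + 10
= 12 + 10
= 22

22


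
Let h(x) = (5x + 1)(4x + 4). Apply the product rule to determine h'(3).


Let u(x) = 5x + 1 and v(x) = 4x + 4
u'(x) = 5
v'(x) = 4
Product rule: h'(x) = u'(x)*v(x) + u(x)*v'(x)
= 5 * (4x + 4) + (5x + 1) * 4
At x = 3:
u(3) = 5 * 3 + 1 = 16
v(3) = 4 * 3 + 4 = 16
h'(3) = 5 * 16 + 16 * 4
= 80 + 64
= 144

144


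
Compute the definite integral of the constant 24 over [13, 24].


The integral of a constant k over [a, b] equals k * (b - a).
integral from 13 to 24 of 24 dx
= 24 * (24 - 13)
= 24 * 11
= 264

264


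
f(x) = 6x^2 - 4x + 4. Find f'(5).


Differentiate term by term using power and sum rules:
f(x) = 6x^2 - 4x + 4
f'(x) = 12x - 4
Substitute x = 5:
f'(5) = 12 * 5 - 4
= 60 - 4
= 56

56


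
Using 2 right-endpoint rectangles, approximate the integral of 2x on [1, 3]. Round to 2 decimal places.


Right Riemann sum uses right endpoints of each subinterval.
Interval: [1, 3], n = 2
dx = (3 - 1) / 2 = 1
Right endpoints: [2, 3]
f values: [4, 6]
Sum = dx * (sum of f values)
= 1 * 10
= 10 = 10.00

10.00


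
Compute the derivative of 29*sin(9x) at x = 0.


Apply the chain rule to differentiate 29*sin(9x):
d/dx [29*sin(9x)]
= 29 * cos(9x) * d/dx(9x)
= 29 * 9 * cos(9x)
= 261 * cos(9x)
Evaluate at x = 0:
= 261 * cos(0)
= 261 * 1
= 261

261


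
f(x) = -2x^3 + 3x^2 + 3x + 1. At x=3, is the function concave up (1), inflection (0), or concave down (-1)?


Concavity is determined by the sign of f''(x).
f(x) = -2x^3 + 3x^2 + 3x + 1
f'(x) = -6x^2 + 6x + 3
f''(x) = -12x + 6
f''(3) = -12 * 3 + 6
= -36 + 6
= -30
Since f''(3) < 0, the function is concave down (-1)

-1


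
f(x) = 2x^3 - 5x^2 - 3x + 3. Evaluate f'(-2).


Differentiate f(x) = 2x^3 - 5x^2 - 3x + 3 term by term:
f'(x) = 6x^2 - 10x - 3
Substitute x = -2:
f'(-2) = 6 * (-2)^2 - 10 * (-2) - 3
= 24 + 20 - 3
= 41

41


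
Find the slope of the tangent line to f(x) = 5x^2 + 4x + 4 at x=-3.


The slope of the tangent line equals f'(x) at the point.
f(x) = 5x^2 + 4x + 4
f'(x) = 10x + 4
At x = -3:
f'(-3) = 10 * (-3) + 4
= -30 + 4
= -26

-26


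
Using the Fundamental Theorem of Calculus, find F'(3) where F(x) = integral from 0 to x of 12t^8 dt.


By the Fundamental Theorem of Calculus (Part 1):
If F(x) = integral from 0 to x of f(t) dt, then F'(x) = f(x)
Here f(t) = 12t^8
So F'(x) = 12x^8
Evaluate at x = 3:
F'(3) = 12 * 3^8
= 12 * 6561
= 78732

78732


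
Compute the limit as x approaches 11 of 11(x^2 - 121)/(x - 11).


Direct substitution gives 0/0, so we factor the numerator.
Factor: 11(x^2 - 121) = 11 * (x - 11)(x + 11)
Cancel the common factor (x - 11):
11(x^2 - 121)/(x - 11) = 11 * (x + 11)
Now substitute x = 11:
= 11 * (11 + 11) = 242

242


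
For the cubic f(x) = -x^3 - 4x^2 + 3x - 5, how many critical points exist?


Find where f'(x) = 0:
f(x) = -x^3 - 4x^2 + 3x - 5
f'(x) = -3x^2 - 8x + 3
This is a quadratic in x. Use the discriminant to count real roots.
Discriminant = (-8)^2 - 4 * (-3) * 3
= 64 - (-36)
= 100
Since discriminant > 0, f'(x) = 0 has 2 real solutions.
Number of critical points: 2

2


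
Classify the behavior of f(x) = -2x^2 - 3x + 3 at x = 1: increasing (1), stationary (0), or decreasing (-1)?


Compute f'(x) to determine behavior:
f'(x) = -4x - 3
f'(1) = -4 * 1 - 3
= -4 - 3
= -7
Since f'(1) < 0, the function is decreasing (-1)

-1


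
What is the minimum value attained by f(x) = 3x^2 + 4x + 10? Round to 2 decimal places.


For a quadratic f(x) = ax^2 + bx + c with a > 0, the minimum is at the vertex.
Vertex x-coordinate: x = -b/(2a)
x = -(4) / (2 * 3)
x = -4/6 = -2/3
Substitute back to find the minimum value:
f(-2/3) = 3 * (-2/3)^2 + 4 * (-2/3) + 10
= 4/3 - 8/3 + 10
= 26/3 ≈ 8.67

8.67


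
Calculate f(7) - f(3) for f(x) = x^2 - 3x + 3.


Net change = f(b) - f(a)
f(x) = x^2 - 3x + 3
Compute f(7):
f(7) = 1 * 7^2 - 3 * 7 + 3
= 49 - 21 + 3
= 31
Compute f(3):
f(3) = 1 * 3^2 - 3 * 3 + 3
= 9 - 9 + 3
= 3
Net change = 31 - 3 = 28

28


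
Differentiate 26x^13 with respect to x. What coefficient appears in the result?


We apply the power rule: d/dx [ax^n] = a*n * x^(n-1)
d/dx [26x^13]
= 26 * 13 * x^(13-1)
= 338x^12
The coefficient is 338

338


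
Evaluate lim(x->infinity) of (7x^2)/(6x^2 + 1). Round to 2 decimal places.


For limits at infinity with equal-degree polynomials,
we compare leading coefficients.
Numerator leading term: 7x^2
Denominator leading term: 6x^2
Divide both by x^2:
lim = (7) / (6 + 1/x^2)
As x -> infinity, the 1/x and 1/x^2 terms vanish:
= 7/6 ≈ 1.17

1.17


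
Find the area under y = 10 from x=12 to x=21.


The area under a constant function y = 10 is a rectangle.
Width = 21 - 12 = 9
Height = 10
Area = width * height
= 9 * 10
= 90

90


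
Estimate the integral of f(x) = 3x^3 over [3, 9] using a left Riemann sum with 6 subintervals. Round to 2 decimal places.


Left Riemann sum uses left endpoints of each subinterval.
Interval: [3, 9], n = 6
dx = (9 - 3) / 6 = 1
Left endpoints: [3, 4, 5, 6, 7, 8]
f values: [81, 192, 375, 648, 1029, 1536]
Sum = dx * (sum of f values)
= 1 * 3861
= 3861 = 3861.00

3861.00


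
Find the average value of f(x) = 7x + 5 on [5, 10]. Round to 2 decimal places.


Average value = 1/(b-a) * integral from a to b of f(x) dx
First compute the integral of 7x + 5:
F(x) = (7/2)x^2 + 5x
F(10) = 7/2 * 100 + 5 * 10 = 400
F(5) = 7/2 * 25 + 5 * 5 = 225/2
Integral = 400 - 225/2 = 575/2
Average = (575/2) / (10 - 5) = (575/2) / 5
= 115/2 = 57.50

57.50


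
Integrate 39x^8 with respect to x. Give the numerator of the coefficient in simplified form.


Apply the power rule for integration:
integral of ax^n dx = a/(n+1) * x^(n+1) + C
integral of 39x^8 dx
= 39/9 * x^9 + C
= 13/3 * x^9 + C
The coefficient in lowest terms is 13/3, and its numerator is 13

13


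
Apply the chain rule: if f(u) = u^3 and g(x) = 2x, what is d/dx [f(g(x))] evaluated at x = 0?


Using the chain rule: (f(g(x)))' = f'(g(x)) * g'(x)
First, find g(0):
g(0) = 2 * 0 + 0 = 0
Next, f'(u) = 3u^2
And g'(x) = 2
So f'(g(0)) * g'(0)
= 3 * 0^2 * 2
= 3 * 0 * 2
= 0

0


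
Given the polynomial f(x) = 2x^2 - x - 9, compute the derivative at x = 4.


Differentiate term by term using power and sum rules:
f(x) = 2x^2 - x - 9
f'(x) = 4x - 1
Substitute x = 4:
f'(4) = 4 * 4 - 1
= 16 - 1
= 15

15


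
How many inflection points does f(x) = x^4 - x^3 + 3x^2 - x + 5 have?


Inflection points occur where f''(x) = 0 and concavity changes.
f(x) = x^4 - x^3 + 3x^2 - x + 5
f'(x) = 4x^3 - 3x^2 + 6x - 1
f''(x) = 12x^2 - 6x + 6
This is a quadratic in x. Use the discriminant to count real roots.
Discriminant = (-6)^2 - 4 * 12 * 6
= 36 - 288
= -252
Since discriminant < 0, f''(x) = 0 has no real solutions.
Number of inflection points: 0

0


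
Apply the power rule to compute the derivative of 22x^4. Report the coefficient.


We apply the power rule: d/dx [ax^n] = a*n * x^(n-1)
d/dx [22x^4]
= 22 * 4 * x^(4-1)
= 88x^3
The coefficient is 88

88


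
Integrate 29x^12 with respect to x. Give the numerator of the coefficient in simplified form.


Apply the power rule for integration:
integral of ax^n dx = a/(n+1) * x^(n+1) + C
integral of 29x^12 dx
= 29/13 * x^13 + C
The coefficient in lowest terms is 29/13, and its numerator is 29

29


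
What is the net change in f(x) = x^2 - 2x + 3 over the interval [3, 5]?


Net change = f(b) - f(a)
f(x) = x^2 - 2x + 3
Compute f(5):
f(5) = 1 * 5^2 - 2 * 5 + 3
= 25 - 10 + 3
= 18
Compute f(3):
f(3) = 1 * 3^2 - 2 * 3 + 3
= 9 - 6 + 3
= 6
Net change = 18 - 6 = 12

12


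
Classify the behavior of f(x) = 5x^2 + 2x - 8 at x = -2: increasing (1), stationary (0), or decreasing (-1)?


Compute f'(x) to determine behavior:
f'(x) = 10x + 2
f'(-2) = 10 * (-2) + 2
= -20 + 2
= -18
Since f'(-2) < 0, the function is decreasing (-1)

-1


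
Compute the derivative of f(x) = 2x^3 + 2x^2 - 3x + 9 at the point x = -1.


Differentiate f(x) = 2x^3 + 2x^2 - 3x + 9 term by term:
f'(x) = 6x^2 + 4x - 3
Substitute x = -1:
f'(-1) = 6 * (-1)^2 + 4 * (-1) - 3
= 6 - 4 - 3
= -1

-1


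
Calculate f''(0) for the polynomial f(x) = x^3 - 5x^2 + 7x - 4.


First derivative:
f'(x) = 3x^2 - 10x + 7
Second derivative:
f''(x) = 6x - 10
Substitute x = 0:
f''(0) = 6 * 0 - 10
= 0 - 10
= -10

-10


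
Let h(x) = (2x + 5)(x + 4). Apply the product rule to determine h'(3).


Let u(x) = 2x + 5 and v(x) = x + 4
u'(x) = 2
v'(x) = 1
Product rule: h'(x) = u'(x)*v(x) + u(x)*v'(x)
= 2 * (x + 4) + (2x + 5) * 1
At x = 3:
u(3) = 2 * 3 + 5 = 11
v(3) = 1 * 3 + 4 = 7
h'(3) = 2 * 7 + 11 * 1
= 14 + 11
= 25

25


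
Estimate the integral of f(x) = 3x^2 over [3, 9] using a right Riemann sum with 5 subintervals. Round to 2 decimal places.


Right Riemann sum uses right endpoints of each subinterval.
Interval: [3, 9], n = 5
dx = (9 - 3) / 5 = 6/5
Right endpoints: [21/5, 27/5, 33/5, 39/5, 9]
f values: [1323/25, 2187/25, 3267/25, 4563/25, 243]
Sum = dx * (sum of f values)
= 6/5 * 3483/5
= 20898/25 = 835.92

835.92


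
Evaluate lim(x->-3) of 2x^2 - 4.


Since polynomials are continuous, we use direct substitution.
lim(x->-3) of 2x^2 - 4
= 2 * (-3)^2 + 0 * (-3) - 4
= 18 + 0 - 4
= 14

14


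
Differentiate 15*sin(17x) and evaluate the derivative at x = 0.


Apply the chain rule to differentiate 15*sin(17x):
d/dx [15*sin(17x)]
= 15 * cos(17x) * d/dx(17x)
= 15 * 17 * cos(17x)
= 255 * cos(17x)
Evaluate at x = 0:
= 255 * cos(0)
= 255 * 1
= 255

255


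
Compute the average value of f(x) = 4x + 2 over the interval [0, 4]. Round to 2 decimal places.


Average value = 1/(b-a) * integral from a to b of f(x) dx
First compute the integral of 4x + 2:
F(x) = 2x^2 + 2x
F(4) = 2 * 16 + 2 * 4 = 40
F(0) = 2 * 0 + 2 * 0 = 0
Integral = 40 - 0 = 40
Average = 40 / (4 - 0) = 40 / 4
= 10 = 10.00

10.00


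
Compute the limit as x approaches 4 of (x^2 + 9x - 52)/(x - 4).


Direct substitution gives 0/0, so we factor the numerator.
Factor: (x^2 + 9x - 52) = (x - 4)(x + 13)
Cancel the common factor (x - 4):
(x^2 + 9x - 52)/(x - 4) = (x + 13)
Now substitute x = 4:
= (4) - (-13) = 17

17


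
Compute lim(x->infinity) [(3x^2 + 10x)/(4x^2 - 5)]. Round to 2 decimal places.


For limits at infinity with equal-degree polynomials,
we compare leading coefficients.
Numerator leading term: 3x^2
Denominator leading term: 4x^2
Divide both by x^2:
lim = (3 + 10/x) / (4 - 5/x^2)
As x -> infinity, the 1/x and 1/x^2 terms vanish:
= 3/4 = 0.75

0.75


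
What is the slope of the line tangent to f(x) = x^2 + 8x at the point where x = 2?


The slope of the tangent line equals f'(x) at the point.
f(x) = x^2 + 8x
f'(x) = 2x + 8
At x = 2:
f'(2) = 2 * 2 + 8
= 4 + 8
= 12

12


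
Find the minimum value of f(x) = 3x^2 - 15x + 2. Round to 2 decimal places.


For a quadratic f(x) = ax^2 + bx + c with a > 0, the minimum is at the vertex.
Vertex x-coordinate: x = -b/(2a)
x = -(-15) / (2 * 3)
x = 15/6 = 5/2
Substitute back to find the minimum value:
f(5/2) = 3 * (5/2)^2 - 15 * (5/2) + 2
= 75/4 - 75/2 + 2
= -67/4 = -16.75

-16.75


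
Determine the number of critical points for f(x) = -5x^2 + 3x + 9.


Find where f'(x) = 0:
f'(x) = -10x + 3
Set f'(x) = 0:
-10x + 3 = 0
x = -3 / (-10) = 3/10
This is a linear equation in x, so there is exactly one solution.
Number of critical points: 1

1


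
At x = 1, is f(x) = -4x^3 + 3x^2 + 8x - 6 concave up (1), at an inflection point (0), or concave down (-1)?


Concavity is determined by the sign of f''(x).
f(x) = -4x^3 + 3x^2 + 8x - 6
f'(x) = -12x^2 + 6x + 8
f''(x) = -24x + 6
f''(1) = -24 * 1 + 6
= -24 + 6
= -18
Since f''(1) < 0, the function is concave down (-1)

-1


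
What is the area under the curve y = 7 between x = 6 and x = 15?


The area under a constant function y = 7 is a rectangle.
Width = 15 - 6 = 9
Height = 7
Area = width * height
= 9 * 7
= 63

63


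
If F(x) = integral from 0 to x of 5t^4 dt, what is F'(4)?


By the Fundamental Theorem of Calculus (Part 1):
If F(x) = integral from 0 to x of f(t) dt, then F'(x) = f(x)
Here f(t) = 5t^4
So F'(x) = 5x^4
Evaluate at x = 4:
F'(4) = 5 * 4^4
= 5 * 256
= 1280

1280


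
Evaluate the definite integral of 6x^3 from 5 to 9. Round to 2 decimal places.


Find the antiderivative of 6x^3:
F(x) = 6/4 * x^4
Apply the Fundamental Theorem of Calculus:
F(9) - F(5)
= 6/4 * 9^4 - 6/4 * 5^4
= 6/4 * (6561 - 625)
= 6/4 * 5936
= 8904 = 8904.00

8904.00


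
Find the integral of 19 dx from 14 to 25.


The integral of a constant k over [a, b] equals k * (b - a).
integral from 14 to 25 of 19 dx
= 19 * (25 - 14)
= 19 * 11
= 209

209


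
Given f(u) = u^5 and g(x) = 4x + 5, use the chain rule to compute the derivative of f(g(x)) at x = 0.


Using the chain rule: (f(g(x)))' = f'(g(x)) * g'(x)
First, find g(0):
g(0) = 4 * 0 + 5 = 5
Next, f'(u) = 5u^4
And g'(x) = 4
So f'(g(0)) * g'(0)
= 5 * 5^4 * 4
= 5 * 625 * 4
= 12500

12500


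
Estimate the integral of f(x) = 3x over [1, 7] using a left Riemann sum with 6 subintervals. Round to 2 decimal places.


Left Riemann sum uses left endpoints of each subinterval.
Interval: [1, 7], n = 6
dx = (7 - 1) / 6 = 1
Left endpoints: [1, 2, 3, 4, 5, 6]
f values: [3, 6, 9, 12, 15, 18]
Sum = dx * (sum of f values)
= 1 * 63
= 63 = 63.00

63.00


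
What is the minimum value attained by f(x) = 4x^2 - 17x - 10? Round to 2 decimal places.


For a quadratic f(x) = ax^2 + bx + c with a > 0, the minimum is at the vertex.
Vertex x-coordinate: x = -b/(2a)
x = -(-17) / (2 * 4)
x = 17/8
Substitute back to find the minimum value:
f(17/8) = 4 * (17/8)^2 - 17 * (17/8) - 10
= 289/16 - 289/8 - 10
= -449/16 ≈ -28.06

-28.06


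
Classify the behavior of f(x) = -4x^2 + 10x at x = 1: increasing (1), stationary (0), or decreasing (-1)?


Compute f'(x) to determine behavior:
f'(x) = -8x + 10
f'(1) = -8 * 1 + 10
= -8 + 10
= 2
Since f'(1) > 0, the function is increasing (1)

1


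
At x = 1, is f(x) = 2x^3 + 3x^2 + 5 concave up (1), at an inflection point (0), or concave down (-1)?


Concavity is determined by the sign of f''(x).
f(x) = 2x^3 + 3x^2 + 5
f'(x) = 6x^2 + 6x
f''(x) = 12x + 6
f''(1) = 12 * 1 + 6
= 12 + 6
= 18
Since f''(1) > 0, the function is concave up (1)

1


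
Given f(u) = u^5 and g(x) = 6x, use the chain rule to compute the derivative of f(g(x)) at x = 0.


Using the chain rule: (f(g(x)))' = f'(g(x)) * g'(x)
First, find g(0):
g(0) = 6 * 0 + 0 = 0
Next, f'(u) = 5u^4
And g'(x) = 6
So f'(g(0)) * g'(0)
= 5 * 0^4 * 6
= 5 * 0 * 6
= 0

0


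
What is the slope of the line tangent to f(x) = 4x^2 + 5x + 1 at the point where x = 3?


The slope of the tangent line equals f'(x) at the point.
f(x) = 4x^2 + 5x + 1
f'(x) = 8x + 5
At x = 3:
f'(3) = 8 * 3 + 5
= 24 + 5
= 29

29


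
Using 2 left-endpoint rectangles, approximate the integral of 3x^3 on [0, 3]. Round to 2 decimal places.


Left Riemann sum uses left endpoints of each subinterval.
Interval: [0, 3], n = 2
dx = (3 - 0) / 2 = 3/2
Left endpoints: [0, 3/2]
f values: [0, 81/8]
Sum = dx * (sum of f values)
= 3/2 * 81/8
= 243/16 ≈ 15.19

15.19


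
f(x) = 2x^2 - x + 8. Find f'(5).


Differentiate term by term using power and sum rules:
f(x) = 2x^2 - x + 8
f'(x) = 4x - 1
Substitute x = 5:
f'(5) = 4 * 5 - 1
= 20 - 1
= 19

19


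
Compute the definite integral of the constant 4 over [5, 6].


The integral of a constant k over [a, b] equals k * (b - a).
integral from 5 to 6 of 4 dx
= 4 * (6 - 5)
= 4 * 1
= 4

4


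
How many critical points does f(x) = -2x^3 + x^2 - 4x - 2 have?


Find where f'(x) = 0:
f(x) = -2x^3 + x^2 - 4x - 2
f'(x) = -6x^2 + 2x - 4
This is a quadratic in x. Use the discriminant to count real roots.
Discriminant = (2)^2 - 4 * (-6) * (-4)
= 4 - 96
= -92
Since discriminant < 0, f'(x) = 0 has no real solutions.
Number of critical points: 0

0


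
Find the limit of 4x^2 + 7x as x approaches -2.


Since polynomials are continuous, we use direct substitution.
lim(x->-2) of 4x^2 + 7x
= 4 * (-2)^2 + 7 * (-2) + 0
= 16 - 14 + 0
= 2

2


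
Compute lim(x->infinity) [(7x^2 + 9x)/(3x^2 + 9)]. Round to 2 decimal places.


For limits at infinity with equal-degree polynomials,
we compare leading coefficients.
Numerator leading term: 7x^2
Denominator leading term: 3x^2
Divide both by x^2:
lim = (7 + 9/x) / (3 + 9/x^2)
As x -> infinity, the 1/x and 1/x^2 terms vanish:
= 7/3 ≈ 2.33

2.33


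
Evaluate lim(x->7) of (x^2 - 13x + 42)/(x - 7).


Direct substitution gives 0/0, so we factor the numerator.
Factor: (x^2 - 13x + 42) = (x - 7)(x - 6)
Cancel the common factor (x - 7):
(x^2 - 13x + 42)/(x - 7) = (x - 6)
Now substitute x = 7:
= (7) - (6) = 1

1


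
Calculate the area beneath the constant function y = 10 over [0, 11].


The area under a constant function y = 10 is a rectangle.
Width = 11 - 0 = 11
Height = 10
Area = width * height
= 11 * 10
= 110

110


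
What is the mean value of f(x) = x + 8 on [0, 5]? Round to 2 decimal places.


Average value = 1/(b-a) * integral from a to b of f(x) dx
First compute the integral of x + 8:
F(x) = (1/2)x^2 + 8x
F(5) = 1/2 * 25 + 8 * 5 = 105/2
F(0) = 1/2 * 0 + 8 * 0 = 0
Integral = 105/2 - 0 = 105/2
Average = (105/2) / (5 - 0) = (105/2) / 5
= 21/2 = 10.50

10.50


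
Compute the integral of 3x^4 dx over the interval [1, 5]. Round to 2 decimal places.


Find the antiderivative of 3x^4:
F(x) = 3/5 * x^5
Apply the Fundamental Theorem of Calculus:
F(5) - F(1)
= 3/5 * 5^5 - 3/5 * 1^5
= 3/5 * (3125 - 1)
= 3/5 * 3124
= 9372/5 = 1874.40

1874.40


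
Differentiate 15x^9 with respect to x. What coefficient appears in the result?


We apply the power rule: d/dx [ax^n] = a*n * x^(n-1)
d/dx [15x^9]
= 15 * 9 * x^(9-1)
= 135x^8
The coefficient is 135

135


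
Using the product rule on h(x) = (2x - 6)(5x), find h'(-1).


Let u(x) = 2x - 6 and v(x) = 5x
u'(x) = 2
v'(x) = 5
Product rule: h'(x) = u'(x)*v(x) + u(x)*v'(x)
= 2 * (5x) + (2x - 6) * 5
At x = -1:
u(-1) = 2 * (-1) - 6 = -8
v(-1) = 5 * (-1) + 0 = -5
h'(-1) = 2 * (-5) + (-8) * 5
= -10 - 40
= -50

-50


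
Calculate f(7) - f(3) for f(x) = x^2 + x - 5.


Net change = f(b) - f(a)
f(x) = x^2 + x - 5
Compute f(7):
f(7) = 1 * 7^2 + 1 * 7 - 5
= 49 + 7 - 5
= 51
Compute f(3):
f(3) = 1 * 3^2 + 1 * 3 - 5
= 9 + 3 - 5
= 7
Net change = 51 - 7 = 44

44


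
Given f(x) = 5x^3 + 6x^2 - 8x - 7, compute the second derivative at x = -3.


First derivative:
f'(x) = 15x^2 + 12x - 8
Second derivative:
f''(x) = 30x + 12
Substitute x = -3:
f''(-3) = 30 * (-3) + 12
= -90 + 12
= -78

-78


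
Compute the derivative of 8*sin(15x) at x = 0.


Apply the chain rule to differentiate 8*sin(15x):
d/dx [8*sin(15x)]
= 8 * cos(15x) * d/dx(15x)
= 8 * 15 * cos(15x)
= 120 * cos(15x)
Evaluate at x = 0:
= 120 * cos(0)
= 120 * 1
= 120

120


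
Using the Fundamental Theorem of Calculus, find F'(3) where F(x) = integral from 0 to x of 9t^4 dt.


By the Fundamental Theorem of Calculus (Part 1):
If F(x) = integral from 0 to x of f(t) dt, then F'(x) = f(x)
Here f(t) = 9t^4
So F'(x) = 9x^4
Evaluate at x = 3:
F'(3) = 9 * 3^4
= 9 * 81
= 729

729


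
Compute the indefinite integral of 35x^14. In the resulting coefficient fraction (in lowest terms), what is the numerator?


Apply the power rule for integration:
integral of ax^n dx = a/(n+1) * x^(n+1) + C
integral of 35x^14 dx
= 35/15 * x^15 + C
= 7/3 * x^15 + C
The coefficient in lowest terms is 7/3, and its numerator is 7

7


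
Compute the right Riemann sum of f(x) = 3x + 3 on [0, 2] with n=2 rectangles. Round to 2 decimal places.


Right Riemann sum uses right endpoints of each subinterval.
Interval: [0, 2], n = 2
dx = (2 - 0) / 2 = 1
Right endpoints: [1, 2]
f values: [6, 9]
Sum = dx * (sum of f values)
= 1 * 15
= 15 = 15.00

15.00


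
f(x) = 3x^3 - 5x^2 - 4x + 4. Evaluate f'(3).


Differentiate f(x) = 3x^3 - 5x^2 - 4x + 4 term by term:
f'(x) = 9x^2 - 10x - 4
Substitute x = 3:
f'(3) = 9 * 3^2 - 10 * 3 - 4
= 81 - 30 - 4
= 47

47


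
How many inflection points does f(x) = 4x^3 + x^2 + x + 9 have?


Inflection points occur where f''(x) = 0 and concavity changes.
f(x) = 4x^3 + x^2 + x + 9
f'(x) = 12x^2 + 2x + 1
f''(x) = 24x + 2
Set f''(x) = 0:
24x + 2 = 0
x = -2 / 24 = -1/12
Since f''(x) is linear (degree 1), it changes sign at this point.
Therefore there is exactly 1 inflection point.

1


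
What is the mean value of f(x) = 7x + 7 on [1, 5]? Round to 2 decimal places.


Average value = 1/(b-a) * integral from a to b of f(x) dx
First compute the integral of 7x + 7:
F(x) = (7/2)x^2 + 7x
F(5) = 7/2 * 25 + 7 * 5 = 245/2
F(1) = 7/2 * 1 + 7 * 1 = 21/2
Integral = 245/2 - 21/2 = 112
Average = 112 / (5 - 1) = 112 / 4
= 28 = 28.00

28.00


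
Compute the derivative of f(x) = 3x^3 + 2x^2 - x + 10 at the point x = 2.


Differentiate f(x) = 3x^3 + 2x^2 - x + 10 term by term:
f'(x) = 9x^2 + 4x - 1
Substitute x = 2:
f'(2) = 9 * 2^2 + 4 * 2 - 1
= 36 + 8 - 1
= 43

43


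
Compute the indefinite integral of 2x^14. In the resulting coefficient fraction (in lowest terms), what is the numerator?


Apply the power rule for integration:
integral of ax^n dx = a/(n+1) * x^(n+1) + C
integral of 2x^14 dx
= 2/15 * x^15 + C
The coefficient in lowest terms is 2/15, and its numerator is 2

2


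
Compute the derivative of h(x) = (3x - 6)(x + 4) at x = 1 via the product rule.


Let u(x) = 3x - 6 and v(x) = x + 4
u'(x) = 3
v'(x) = 1
Product rule: h'(x) = u'(x)*v(x) + u(x)*v'(x)
= 3 * (x + 4) + (3x - 6) * 1
At x = 1:
u(1) = 3 * 1 - 6 = -3
v(1) = 1 * 1 + 4 = 5
h'(1) = 3 * 5 + (-3) * 1
= 15 - 3
= 12

12


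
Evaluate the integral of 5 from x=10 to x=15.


The integral of a constant k over [a, b] equals k * (b - a).
integral from 10 to 15 of 5 dx
= 5 * (15 - 10)
= 5 * 5
= 25

25


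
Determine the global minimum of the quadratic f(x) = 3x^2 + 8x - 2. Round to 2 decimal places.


For a quadratic f(x) = ax^2 + bx + c with a > 0, the minimum is at the vertex.
Vertex x-coordinate: x = -b/(2a)
x = -(8) / (2 * 3)
x = -8/6 = -4/3
Substitute back to find the minimum value:
f(-4/3) = 3 * (-4/3)^2 + 8 * (-4/3) - 2
= 16/3 - 32/3 - 2
= -22/3 ≈ -7.33

-7.33


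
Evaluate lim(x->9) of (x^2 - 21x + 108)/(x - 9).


Direct substitution gives 0/0, so we factor the numerator.
Factor: (x^2 - 21x + 108) = (x - 9)(x - 12)
Cancel the common factor (x - 9):
(x^2 - 21x + 108)/(x - 9) = (x - 12)
Now substitute x = 9:
= (9) - (12) = -3

-3


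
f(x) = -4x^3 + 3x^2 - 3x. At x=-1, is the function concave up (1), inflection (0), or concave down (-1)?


Concavity is determined by the sign of f''(x).
f(x) = -4x^3 + 3x^2 - 3x
f'(x) = -12x^2 + 6x - 3
f''(x) = -24x + 6
f''(-1) = -24 * (-1) + 6
= 24 + 6
= 30
Since f''(-1) > 0, the function is concave up (1)

1


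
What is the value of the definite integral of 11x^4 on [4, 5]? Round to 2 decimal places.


Find the antiderivative of 11x^4:
F(x) = 11/5 * x^5
Apply the Fundamental Theorem of Calculus:
F(5) - F(4)
= 11/5 * 5^5 - 11/5 * 4^5
= 11/5 * (3125 - 1024)
= 11/5 * 2101
= 23111/5 = 4622.20

4622.20


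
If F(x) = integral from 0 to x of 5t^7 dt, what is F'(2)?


By the Fundamental Theorem of Calculus (Part 1):
If F(x) = integral from 0 to x of f(t) dt, then F'(x) = f(x)
Here f(t) = 5t^7
So F'(x) = 5x^7
Evaluate at x = 2:
F'(2) = 5 * 2^7
= 5 * 128
= 640

640


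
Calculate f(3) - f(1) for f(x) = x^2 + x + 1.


Net change = f(b) - f(a)
f(x) = x^2 + x + 1
Compute f(3):
f(3) = 1 * 3^2 + 1 * 3 + 1
= 9 + 3 + 1
= 13
Compute f(1):
f(1) = 1 * 1^2 + 1 * 1 + 1
= 1 + 1 + 1
= 3
Net change = 13 - 3 = 10

10


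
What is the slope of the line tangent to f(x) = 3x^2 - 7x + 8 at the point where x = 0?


The slope of the tangent line equals f'(x) at the point.
f(x) = 3x^2 - 7x + 8
f'(x) = 6x - 7
At x = 0:
f'(0) = 6 * 0 - 7
= 0 - 7
= -7

-7


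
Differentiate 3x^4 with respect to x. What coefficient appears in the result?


We apply the power rule: d/dx [ax^n] = a*n * x^(n-1)
d/dx [3x^4]
= 3 * 4 * x^(4-1)
= 12x^3
The coefficient is 12

12


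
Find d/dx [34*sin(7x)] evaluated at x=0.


Apply the chain rule to differentiate 34*sin(7x):
d/dx [34*sin(7x)]
= 34 * cos(7x) * d/dx(7x)
= 34 * 7 * cos(7x)
= 238 * cos(7x)
Evaluate at x = 0:
= 238 * cos(0)
= 238 * 1
= 238

238


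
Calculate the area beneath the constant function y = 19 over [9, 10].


The area under a constant function y = 19 is a rectangle.
Width = 10 - 9 = 1
Height = 19
Area = width * height
= 1 * 19
= 19

19


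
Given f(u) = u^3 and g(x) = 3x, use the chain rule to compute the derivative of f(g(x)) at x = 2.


Using the chain rule: (f(g(x)))' = f'(g(x)) * g'(x)
First, find g(2):
g(2) = 3 * 2 + 0 = 6
Next, f'(u) = 3u^2
And g'(x) = 3
So f'(g(2)) * g'(2)
= 3 * 6^2 * 3
= 3 * 36 * 3
= 324

324


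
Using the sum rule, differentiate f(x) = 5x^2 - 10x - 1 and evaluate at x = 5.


Differentiate term by term using power and sum rules:
f(x) = 5x^2 - 10x - 1
f'(x) = 10x - 10
Substitute x = 5:
f'(5) = 10 * 5 - 10
= 50 - 10
= 40

40


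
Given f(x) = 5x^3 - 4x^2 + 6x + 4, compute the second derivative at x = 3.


First derivative:
f'(x) = 15x^2 - 8x + 6
Second derivative:
f''(x) = 30x - 8
Substitute x = 3:
f''(3) = 30 * 3 - 8
= 90 - 8
= 82

82


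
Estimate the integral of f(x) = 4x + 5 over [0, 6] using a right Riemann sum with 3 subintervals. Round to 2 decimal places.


Right Riemann sum uses right endpoints of each subinterval.
Interval: [0, 6], n = 3
dx = (6 - 0) / 3 = 2
Right endpoints: [2, 4, 6]
f values: [13, 21, 29]
Sum = dx * (sum of f values)
= 2 * 63
= 126 = 126.00

126.00


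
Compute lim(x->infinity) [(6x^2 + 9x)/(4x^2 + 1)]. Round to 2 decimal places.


For limits at infinity with equal-degree polynomials,
we compare leading coefficients.
Numerator leading term: 6x^2
Denominator leading term: 4x^2
Divide both by x^2:
lim = (6 + 9/x) / (4 + 1/x^2)
As x -> infinity, the 1/x and 1/x^2 terms vanish:
= 6/4 = 3/2 = 1.50

1.50


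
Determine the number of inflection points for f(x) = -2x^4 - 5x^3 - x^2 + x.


Inflection points occur where f''(x) = 0 and concavity changes.
f(x) = -2x^4 - 5x^3 - x^2 + x
f'(x) = -8x^3 - 15x^2 - 2x + 1
f''(x) = -24x^2 - 30x - 2
This is a quadratic in x. Use the discriminant to count real roots.
Discriminant = (-30)^2 - 4 * (-24) * (-2)
= 900 - 192
= 708
Since discriminant > 0, f''(x) = 0 has 2 distinct real solutions.
A quadratic with two distinct real roots changes sign at each root, so concavity changes at both.
Number of inflection points: 2

2


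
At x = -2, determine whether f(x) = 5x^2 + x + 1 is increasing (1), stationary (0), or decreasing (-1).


Compute f'(x) to determine behavior:
f'(x) = 10x + 1
f'(-2) = 10 * (-2) + 1
= -20 + 1
= -19
Since f'(-2) < 0, the function is decreasing (-1)

-1


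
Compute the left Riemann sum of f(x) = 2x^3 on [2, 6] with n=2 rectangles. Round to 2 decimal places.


Left Riemann sum uses left endpoints of each subinterval.
Interval: [2, 6], n = 2
dx = (6 - 2) / 2 = 2
Left endpoints: [2, 4]
f values: [16, 128]
Sum = dx * (sum of f values)
= 2 * 144
= 288 = 288.00

288.00


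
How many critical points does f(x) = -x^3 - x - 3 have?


Find where f'(x) = 0:
f(x) = -x^3 - x - 3
f'(x) = -3x^2 - 1
This is a quadratic in x. Use the discriminant to count real roots.
Discriminant = (0)^2 - 4 * (-3) * (-1)
= 0 - 12
= -12
Since discriminant < 0, f'(x) = 0 has no real solutions.
Number of critical points: 0

0


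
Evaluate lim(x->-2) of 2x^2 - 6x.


Since polynomials are continuous, we use direct substitution.
lim(x->-2) of 2x^2 - 6x
= 2 * (-2)^2 - 6 * (-2) + 0
= 8 + 12 + 0
= 20

20


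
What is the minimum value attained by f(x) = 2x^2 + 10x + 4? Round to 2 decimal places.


For a quadratic f(x) = ax^2 + bx + c with a > 0, the minimum is at the vertex.
Vertex x-coordinate: x = -b/(2a)
x = -(10) / (2 * 2)
x = -10/4 = -5/2
Substitute back to find the minimum value:
f(-5/2) = 2 * (-5/2)^2 + 10 * (-5/2) + 4
= 25/2 - 25 + 4
= -17/2 = -8.50

-8.50


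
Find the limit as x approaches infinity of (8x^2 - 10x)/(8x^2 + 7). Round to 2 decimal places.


For limits at infinity with equal-degree polynomials,
we compare leading coefficients.
Numerator leading term: 8x^2
Denominator leading term: 8x^2
Divide both by x^2:
lim = (8 - 10/x) / (8 + 7/x^2)
As x -> infinity, the 1/x and 1/x^2 terms vanish:
= 8/8 = 1 = 1.00

1.00


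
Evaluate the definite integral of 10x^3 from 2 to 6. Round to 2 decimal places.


Find the antiderivative of 10x^3:
F(x) = 10/4 * x^4
Apply the Fundamental Theorem of Calculus:
F(6) - F(2)
= 10/4 * 6^4 - 10/4 * 2^4
= 10/4 * (1296 - 16)
= 10/4 * 1280
= 3200 = 3200.00

3200.00


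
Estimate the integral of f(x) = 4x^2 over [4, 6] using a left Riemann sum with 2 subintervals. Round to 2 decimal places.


Left Riemann sum uses left endpoints of each subinterval.
Interval: [4, 6], n = 2
dx = (6 - 4) / 2 = 1
Left endpoints: [4, 5]
f values: [64, 100]
Sum = dx * (sum of f values)
= 1 * 164
= 164 = 164.00

164.00


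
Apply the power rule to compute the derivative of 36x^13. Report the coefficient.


We apply the power rule: d/dx [ax^n] = a*n * x^(n-1)
d/dx [36x^13]
= 36 * 13 * x^(13-1)
= 468x^12
The coefficient is 468

468


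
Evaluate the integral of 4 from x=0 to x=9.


The integral of a constant k over [a, b] equals k * (b - a).
integral from 0 to 9 of 4 dx
= 4 * (9 - 0)
= 4 * 9
= 36

36


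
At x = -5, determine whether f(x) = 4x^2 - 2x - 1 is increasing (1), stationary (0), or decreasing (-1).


Compute f'(x) to determine behavior:
f'(x) = 8x - 2
f'(-5) = 8 * (-5) - 2
= -40 - 2
= -42
Since f'(-5) < 0, the function is decreasing (-1)

-1


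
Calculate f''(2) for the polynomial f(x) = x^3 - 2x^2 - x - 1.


First derivative:
f'(x) = 3x^2 - 4x - 1
Second derivative:
f''(x) = 6x - 4
Substitute x = 2:
f''(2) = 6 * 2 - 4
= 12 - 4
= 8

8


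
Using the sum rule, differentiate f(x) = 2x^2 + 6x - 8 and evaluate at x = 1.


Differentiate term by term using power and sum rules:
f(x) = 2x^2 + 6x - 8
f'(x) = 4x + 6
Substitute x = 1:
f'(1) = 4 * 1 + 6
= 4 + 6
= 10

10


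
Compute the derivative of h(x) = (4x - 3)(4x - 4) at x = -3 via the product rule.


Let u(x) = 4x - 3 and v(x) = 4x - 4
u'(x) = 4
v'(x) = 4
Product rule: h'(x) = u'(x)*v(x) + u(x)*v'(x)
= 4 * (4x - 4) + (4x - 3) * 4
At x = -3:
u(-3) = 4 * (-3) - 3 = -15
v(-3) = 4 * (-3) - 4 = -16
h'(-3) = 4 * (-16) + (-15) * 4
= -64 - 60
= -124

-124


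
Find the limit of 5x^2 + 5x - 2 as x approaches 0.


Since polynomials are continuous, we use direct substitution.
lim(x->0) of 5x^2 + 5x - 2
= 5 * 0^2 + 5 * 0 - 2
= 0 + 0 - 2
= -2

-2


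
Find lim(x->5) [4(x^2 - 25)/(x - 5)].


Direct substitution gives 0/0, so we factor the numerator.
Factor: 4(x^2 - 25) = 4 * (x - 5)(x + 5)
Cancel the common factor (x - 5):
4(x^2 - 25)/(x - 5) = 4 * (x + 5)
Now substitute x = 5:
= 4 * (5 + 5) = 40

40


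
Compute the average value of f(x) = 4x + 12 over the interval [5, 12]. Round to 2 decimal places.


Average value = 1/(b-a) * integral from a to b of f(x) dx
First compute the integral of 4x + 12:
F(x) = 2x^2 + 12x
F(12) = 2 * 144 + 12 * 12 = 432
F(5) = 2 * 25 + 12 * 5 = 110
Integral = 432 - 110 = 322
Average = 322 / (12 - 5) = 322 / 7
= 46 = 46.00

46.00


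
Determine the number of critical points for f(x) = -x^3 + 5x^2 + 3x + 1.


Find where f'(x) = 0:
f(x) = -x^3 + 5x^2 + 3x + 1
f'(x) = -3x^2 + 10x + 3
This is a quadratic in x. Use the discriminant to count real roots.
Discriminant = (10)^2 - 4 * (-3) * 3
= 100 - (-36)
= 136
Since discriminant > 0, f'(x) = 0 has 2 real solutions.
Number of critical points: 2

2


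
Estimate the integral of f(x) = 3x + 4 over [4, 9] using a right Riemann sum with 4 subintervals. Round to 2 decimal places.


Right Riemann sum uses right endpoints of each subinterval.
Interval: [4, 9], n = 4
dx = (9 - 4) / 4 = 5/4
Right endpoints: [21/4, 13/2, 31/4, 9]
f values: [79/4, 47/2, 109/4, 31]
Sum = dx * (sum of f values)
= 5/4 * 203/2
= 1015/8 ≈ 126.88

126.88


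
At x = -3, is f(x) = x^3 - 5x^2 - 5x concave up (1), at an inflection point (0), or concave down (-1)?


Concavity is determined by the sign of f''(x).
f(x) = x^3 - 5x^2 - 5x
f'(x) = 3x^2 - 10x - 5
f''(x) = 6x - 10
f''(-3) = 6 * (-3) - 10
= -18 - 10
= -28
Since f''(-3) < 0, the function is concave down (-1)

-1


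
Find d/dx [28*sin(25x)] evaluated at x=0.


Apply the chain rule to differentiate 28*sin(25x):
d/dx [28*sin(25x)]
= 28 * cos(25x) * d/dx(25x)
= 28 * 25 * cos(25x)
= 700 * cos(25x)
Evaluate at x = 0:
= 700 * cos(0)
= 700 * 1
= 700

700


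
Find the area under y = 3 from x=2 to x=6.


The area under a constant function y = 3 is a rectangle.
Width = 6 - 2 = 4
Height = 3
Area = width * height
= 4 * 3
= 12

12


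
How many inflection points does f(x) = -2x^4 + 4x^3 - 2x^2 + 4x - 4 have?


Inflection points occur where f''(x) = 0 and concavity changes.
f(x) = -2x^4 + 4x^3 - 2x^2 + 4x - 4
f'(x) = -8x^3 + 12x^2 - 4x + 4
f''(x) = -24x^2 + 24x - 4
This is a quadratic in x. Use the discriminant to count real roots.
Discriminant = (24)^2 - 4 * (-24) * (-4)
= 576 - 384
= 192
Since discriminant > 0, f''(x) = 0 has 2 distinct real solutions.
A quadratic with two distinct real roots changes sign at each root, so concavity changes at both.
Number of inflection points: 2

2


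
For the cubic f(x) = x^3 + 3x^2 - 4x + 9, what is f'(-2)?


Differentiate f(x) = x^3 + 3x^2 - 4x + 9 term by term:
f'(x) = 3x^2 + 6x - 4
Substitute x = -2:
f'(-2) = 3 * (-2)^2 + 6 * (-2) - 4
= 12 - 12 - 4
= -4

-4


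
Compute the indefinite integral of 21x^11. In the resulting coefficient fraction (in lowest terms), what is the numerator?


Apply the power rule for integration:
integral of ax^n dx = a/(n+1) * x^(n+1) + C
integral of 21x^11 dx
= 21/12 * x^12 + C
= 7/4 * x^12 + C
The coefficient in lowest terms is 7/4, and its numerator is 7

7


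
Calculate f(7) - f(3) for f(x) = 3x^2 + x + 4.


Net change = f(b) - f(a)
f(x) = 3x^2 + x + 4
Compute f(7):
f(7) = 3 * 7^2 + 1 * 7 + 4
= 147 + 7 + 4
= 158
Compute f(3):
f(3) = 3 * 3^2 + 1 * 3 + 4
= 27 + 3 + 4
= 34
Net change = 158 - 34 = 124

124


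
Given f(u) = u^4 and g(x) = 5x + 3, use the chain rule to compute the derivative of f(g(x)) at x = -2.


Using the chain rule: (f(g(x)))' = f'(g(x)) * g'(x)
First, find g(-2):
g(-2) = 5 * (-2) + 3 = -7
Next, f'(u) = 4u^3
And g'(x) = 5
So f'(g(-2)) * g'(-2)
= 4 * (-7)^3 * 5
= 4 * (-343) * 5
= -6860

-6860


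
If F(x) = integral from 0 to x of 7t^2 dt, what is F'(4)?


By the Fundamental Theorem of Calculus (Part 1):
If F(x) = integral from 0 to x of f(t) dt, then F'(x) = f(x)
Here f(t) = 7t^2
So F'(x) = 7x^2
Evaluate at x = 4:
F'(4) = 7 * 4^2
= 7 * 16
= 112

112


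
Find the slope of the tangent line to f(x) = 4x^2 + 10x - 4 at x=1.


The slope of the tangent line equals f'(x) at the point.
f(x) = 4x^2 + 10x - 4
f'(x) = 8x + 10
At x = 1:
f'(1) = 8 * 1 + 10
= 8 + 10
= 18

18


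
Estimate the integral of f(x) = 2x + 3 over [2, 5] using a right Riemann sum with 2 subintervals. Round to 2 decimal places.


Right Riemann sum uses right endpoints of each subinterval.
Interval: [2, 5], n = 2
dx = (5 - 2) / 2 = 3/2
Right endpoints: [7/2, 5]
f values: [10, 13]
Sum = dx * (sum of f values)
= 3/2 * 23
= 69/2 = 34.50

34.50


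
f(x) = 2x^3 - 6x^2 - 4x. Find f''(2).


First derivative:
f'(x) = 6x^2 - 12x - 4
Second derivative:
f''(x) = 12x - 12
Substitute x = 2:
f''(2) = 12 * 2 - 12
= 24 - 12
= 12

12


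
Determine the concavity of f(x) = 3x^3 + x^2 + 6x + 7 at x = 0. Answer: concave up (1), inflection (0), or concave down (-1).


Concavity is determined by the sign of f''(x).
f(x) = 3x^3 + x^2 + 6x + 7
f'(x) = 9x^2 + 2x + 6
f''(x) = 18x + 2
f''(0) = 18 * 0 + 2
= 0 + 2
= 2
Since f''(0) > 0, the function is concave up (1)

1
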